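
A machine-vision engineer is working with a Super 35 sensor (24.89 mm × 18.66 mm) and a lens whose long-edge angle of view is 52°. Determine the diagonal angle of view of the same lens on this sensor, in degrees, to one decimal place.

From the long-edge AOV: f = 24.89 / (2·tan(26°)) = 24.89 / 0.97547 ≈ 25.5160 mm.
Sensor diagonal = √(24.89² + 18.66²) = √967.7077 ≈ 31.1080 mm.
Diagonal AOV = 2·arctan(31.1080 / (2 × 25.5160)) = 2·arctan(0.60958) ≈ 62.7311°.

62.7°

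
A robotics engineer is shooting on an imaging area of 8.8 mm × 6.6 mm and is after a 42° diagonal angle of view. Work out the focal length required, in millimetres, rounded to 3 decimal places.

Sensor diagonal = √(8.8² + 6.6²) = √121.0000 ≈ 11.0000 mm.
From α = 2·arctan(d/2f) we get f = d / (2·tan(α/2)).
With d = 11.0000 mm and α/2 = 21°, tan(α/2) ≈ 0.38386, so f ≈ 11.0000 / 0.76773 ≈ 14.3280 mm.

14.328 mm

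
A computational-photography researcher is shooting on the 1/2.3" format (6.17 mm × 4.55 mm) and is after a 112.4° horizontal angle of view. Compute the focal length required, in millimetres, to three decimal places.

From α = 2·arctan(w/2f) we get f = w / (2·tan(α/2)).
With w = 6.17 mm and α/2 = 56.2°, tan(α/2) ≈ 1.49378, so f ≈ 6.17 / 2.98756 ≈ 2.0652 mm.

2.065 mm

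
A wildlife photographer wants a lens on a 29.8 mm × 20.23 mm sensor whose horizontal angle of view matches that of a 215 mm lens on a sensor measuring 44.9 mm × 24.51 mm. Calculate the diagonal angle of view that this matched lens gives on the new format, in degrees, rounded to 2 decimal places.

14.39°

Equal horizontal AOV ⇒ f₂ = f₁ · 29.8/44.9 = 215 × 0.66370 ≈ 142.6949 mm.
Sensor diagonal = √(29.8² + 20.23²) = √1297.2929 ≈ 36.0180 mm.
Diagonal AOV on the new format = 2·arctan(36.0180 / (2 × 142.6949)) = 2·arctan(0.12621) ≈ 14.3861°.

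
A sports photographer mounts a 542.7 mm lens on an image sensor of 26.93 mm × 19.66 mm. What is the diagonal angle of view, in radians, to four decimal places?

Sensor diagonal = √(26.93² + 19.66²) = √1111.7405 ≈ 33.3428 mm.
Angle of view α = 2·arctan(d/2f) with d = 33.3428 mm and f = 542.7 mm.
d/2f = 0.03072; arctan(0.03072) ≈ 0.0307 rad, so α ≈ 0.0614 rad.

0.0614 rad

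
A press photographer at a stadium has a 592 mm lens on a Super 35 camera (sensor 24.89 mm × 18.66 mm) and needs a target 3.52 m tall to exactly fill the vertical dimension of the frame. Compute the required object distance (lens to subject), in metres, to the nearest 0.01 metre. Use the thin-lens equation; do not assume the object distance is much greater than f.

112.27 m

W: 3.52 m = 3520 mm.
Magnification m = h/W = dᵢ/dₒ; combined with 1/f = 1/dₒ + 1/dᵢ this gives dₒ = f·(1 + W/h).
dₒ = 592 mm × (1 + 3520/18.66) = 592 × 189.6388 ≈ 112266.169 mm = 112.266 m.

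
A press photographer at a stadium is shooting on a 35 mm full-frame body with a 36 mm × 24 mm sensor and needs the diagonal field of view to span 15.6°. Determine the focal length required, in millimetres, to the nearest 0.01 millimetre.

157.93 mm

Sensor diagonal = √(36² + 24²) = √1872.0000 ≈ 43.2666 mm.
From α = 2·arctan(d/2f) we get f = d / (2·tan(α/2)).
With d = 43.2666 mm and α/2 = 7.8°, tan(α/2) ≈ 0.13698, so f ≈ 43.2666 / 0.27397 ≈ 157.9270 mm.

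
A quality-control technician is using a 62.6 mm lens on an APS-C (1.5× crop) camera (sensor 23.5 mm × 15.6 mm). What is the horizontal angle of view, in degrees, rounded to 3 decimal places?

21.261°

Angle of view α = 2·arctan(w/2f) with w = 23.5 mm and f = 62.6 mm.
w/2f = 0.18770; arctan(0.18770) ≈ 10.6307°, so α ≈ 21.2614°.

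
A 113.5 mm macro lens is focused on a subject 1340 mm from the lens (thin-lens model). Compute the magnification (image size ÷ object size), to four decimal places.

0.0925×

Thin lens: 1/f = 1/dₒ + 1/dᵢ → 1/dᵢ = 1/113.5 − 1/1340 = 0.0080643 mm⁻¹, so dᵢ ≈ 124.0033 mm.
Magnification m = dᵢ/dₒ = 124.0033/1340 ≈ 0.09254.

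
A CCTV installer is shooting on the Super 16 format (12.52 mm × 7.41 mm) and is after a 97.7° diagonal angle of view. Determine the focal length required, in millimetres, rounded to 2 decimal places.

Sensor diagonal = √(12.52² + 7.41²) = √211.6585 ≈ 14.5485 mm.
From α = 2·arctan(d/2f) we get f = d / (2·tan(α/2)).
With d = 14.5485 mm and α/2 = 48.85°, tan(α/2) ≈ 1.14430, so f ≈ 14.5485 / 2.28861 ≈ 6.3569 mm.

6.36 mm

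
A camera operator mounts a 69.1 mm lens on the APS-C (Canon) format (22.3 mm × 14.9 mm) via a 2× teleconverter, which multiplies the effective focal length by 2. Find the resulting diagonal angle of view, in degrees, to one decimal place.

11.1°

Effective focal length f = 69.1 × 2 = 138.2 mm.
Sensor diagonal = √(22.3² + 14.9²) = √719.3000 ≈ 26.8198 mm.
α = 2·arctan(26.820 / (2 × 138.2)) = 2·arctan(0.09703) ≈ 11.0844°.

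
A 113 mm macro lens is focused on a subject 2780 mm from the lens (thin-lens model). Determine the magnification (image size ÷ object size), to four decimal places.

0.0424×

Thin lens: 1/f = 1/dₒ + 1/dᵢ → 1/dᵢ = 1/113 − 1/2780 = 0.0084898 mm⁻¹, so dᵢ ≈ 117.7878 mm.
Magnification m = dᵢ/dₒ = 117.7878/2780 ≈ 0.04237.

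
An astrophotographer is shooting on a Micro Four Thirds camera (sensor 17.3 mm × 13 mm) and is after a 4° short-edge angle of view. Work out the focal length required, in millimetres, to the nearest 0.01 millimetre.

From α = 2·arctan(h/2f) we get f = h / (2·tan(α/2)).
With h = 13 mm and α/2 = 2°, tan(α/2) ≈ 0.03492, so f ≈ 13 / 0.06984 ≈ 186.1356 mm.

186.14 mm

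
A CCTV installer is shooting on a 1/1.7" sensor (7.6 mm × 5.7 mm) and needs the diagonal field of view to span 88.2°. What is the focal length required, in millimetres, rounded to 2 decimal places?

4.90 mm

Sensor diagonal = √(7.6² + 5.7²) = √90.2500 ≈ 9.5000 mm.
From α = 2·arctan(d/2f) we get f = d / (2·tan(α/2)).
With d = 9.5000 mm and α/2 = 44.1°, tan(α/2) ≈ 0.96907, so f ≈ 9.5000 / 1.93813 ≈ 4.9016 mm.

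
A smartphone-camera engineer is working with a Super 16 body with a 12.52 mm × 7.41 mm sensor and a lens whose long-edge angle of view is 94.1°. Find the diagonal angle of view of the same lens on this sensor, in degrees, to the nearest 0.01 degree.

From the long-edge AOV: f = 12.52 / (2·tan(47.05°)) = 12.52 / 2.14849 ≈ 5.8273 mm.
Sensor diagonal = √(12.52² + 7.41²) = √211.6585 ≈ 14.5485 mm.
Diagonal AOV = 2·arctan(14.5485 / (2 × 5.8273)) = 2·arctan(1.24830) ≈ 102.6041°.

102.60°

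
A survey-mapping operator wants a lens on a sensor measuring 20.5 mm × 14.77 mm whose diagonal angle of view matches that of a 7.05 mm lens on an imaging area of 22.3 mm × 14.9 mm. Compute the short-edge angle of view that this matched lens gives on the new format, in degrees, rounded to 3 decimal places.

Sensor diagonal = √(22.3² + 14.9²) = √719.3000 ≈ 26.8198 mm.
Sensor diagonal = √(20.5² + 14.77²) = √638.4029 ≈ 25.2666 mm.
Equal diagonal AOV ⇒ f₂ = f₁ · 25.2666/26.8198 = 7.05 × 0.94209 ≈ 6.6417 mm.
Short-edge AOV on the new format = 2·arctan(14.77 / (2 × 6.6417)) = 2·arctan(1.11191) ≈ 96.0664°.

96.066°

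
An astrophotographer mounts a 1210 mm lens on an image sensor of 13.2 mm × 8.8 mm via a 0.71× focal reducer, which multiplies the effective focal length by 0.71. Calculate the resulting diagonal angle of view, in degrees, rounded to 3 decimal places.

1.058°

Effective focal length f = 1210 × 0.71 = 859.1 mm.
Sensor diagonal = √(13.2² + 8.8²) = √251.6800 ≈ 15.8644 mm.
α = 2·arctan(15.864 / (2 × 859.1)) = 2·arctan(0.00923) ≈ 1.0580°.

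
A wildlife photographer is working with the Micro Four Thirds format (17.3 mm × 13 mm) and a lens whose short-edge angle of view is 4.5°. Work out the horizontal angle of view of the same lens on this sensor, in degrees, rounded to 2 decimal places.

From the short-edge AOV: f = 13 / (2·tan(2.25°)) = 13 / 0.07858 ≈ 165.4360 mm.
Horizontal AOV = 2·arctan(17.3 / (2 × 165.4360)) = 2·arctan(0.05229) ≈ 5.9861°.

5.99°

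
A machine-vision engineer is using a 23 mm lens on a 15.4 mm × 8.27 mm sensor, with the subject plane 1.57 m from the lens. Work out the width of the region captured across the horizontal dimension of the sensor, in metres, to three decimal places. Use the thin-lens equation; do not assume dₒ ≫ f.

dₒ: 1.57 m = 1570 mm.
Similar triangles through the lens centre give W/dₒ = w/dᵢ; with 1/f = 1/dₒ + 1/dᵢ this gives W = w·(dₒ − f)/f.
W = 15.4 mm × (1570 − 23) / 23 = 15.4 × 67.2609 ≈ 1035.817 mm = 1.03582 m.

1.036 m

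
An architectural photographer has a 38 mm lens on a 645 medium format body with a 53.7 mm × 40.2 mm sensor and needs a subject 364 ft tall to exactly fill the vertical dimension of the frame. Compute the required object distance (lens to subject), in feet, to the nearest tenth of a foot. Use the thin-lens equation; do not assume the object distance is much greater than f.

W: 364 ft × 304.8 mm/ft = 110947.20 mm.
Magnification m = h/W = dᵢ/dₒ; combined with 1/f = 1/dₒ + 1/dᵢ this gives dₒ = f·(1 + W/h).
dₒ = 38 mm × (1 + 110947/40.2) = 38 × 2760.8805 ≈ 104913.459 mm = 104913.459/304.8 ft = 344.204 ft.

344.2 ft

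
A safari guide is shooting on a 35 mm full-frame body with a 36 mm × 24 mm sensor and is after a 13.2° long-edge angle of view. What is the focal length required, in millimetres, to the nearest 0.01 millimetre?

155.57 mm

From α = 2·arctan(w/2f) we get f = w / (2·tan(α/2)).
With w = 36 mm and α/2 = 6.6°, tan(α/2) ≈ 0.11570, so f ≈ 36 / 0.23141 ≈ 155.5695 mm.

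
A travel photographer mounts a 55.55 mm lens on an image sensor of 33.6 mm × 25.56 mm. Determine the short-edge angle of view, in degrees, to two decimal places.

Angle of view α = 2·arctan(h/2f) with h = 25.56 mm and f = 55.55 mm.
h/2f = 0.23006; arctan(0.23006) ≈ 12.9562°, so α ≈ 25.9124°.

25.91°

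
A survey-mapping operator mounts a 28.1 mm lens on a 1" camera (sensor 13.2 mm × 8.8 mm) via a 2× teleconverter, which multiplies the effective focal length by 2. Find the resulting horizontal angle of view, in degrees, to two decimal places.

13.40°

Effective focal length f = 28.1 × 2 = 56.2 mm.
α = 2·arctan(13.2 / (2 × 56.2)) = 2·arctan(0.11744) ≈ 13.3960°.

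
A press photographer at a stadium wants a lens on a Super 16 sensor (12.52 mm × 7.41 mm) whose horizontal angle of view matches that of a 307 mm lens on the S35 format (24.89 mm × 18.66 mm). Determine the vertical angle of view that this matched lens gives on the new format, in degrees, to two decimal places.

Equal horizontal AOV ⇒ f₂ = f₁ · 12.52/24.89 = 307 × 0.50301 ≈ 154.4251 mm.
Vertical AOV on the new format = 2·arctan(7.41 / (2 × 154.4251)) = 2·arctan(0.02399) ≈ 2.7488°.

2.75°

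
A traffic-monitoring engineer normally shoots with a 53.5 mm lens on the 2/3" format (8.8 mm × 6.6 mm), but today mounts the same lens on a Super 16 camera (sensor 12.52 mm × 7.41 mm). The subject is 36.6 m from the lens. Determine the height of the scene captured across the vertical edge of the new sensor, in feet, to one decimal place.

The focal length stays 53.5 mm; the relevant sensor dimension is now h = 7.41 mm. Object distance dₒ = 36.6 m = 36600 mm.
Thin-lens field height W = h·(dₒ − f)/f = 7.41 × (36600 − 53.5)/53.5 ≈ 5061.861 mm = 5061.861/304.8 ft = 16.6072 ft.

16.6 ft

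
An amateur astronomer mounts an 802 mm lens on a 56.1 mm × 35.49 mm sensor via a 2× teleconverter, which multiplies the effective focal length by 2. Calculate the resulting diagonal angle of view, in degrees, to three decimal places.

Effective focal length f = 802 × 2 = 1604 mm.
Sensor diagonal = √(56.1² + 35.49²) = √4406.7501 ≈ 66.3834 mm.
α = 2·arctan(66.383 / (2 × 1604)) = 2·arctan(0.02069) ≈ 2.3709°.

2.371°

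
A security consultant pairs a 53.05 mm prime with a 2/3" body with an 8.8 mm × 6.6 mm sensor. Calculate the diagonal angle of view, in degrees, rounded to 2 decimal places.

Sensor diagonal = √(8.8² + 6.6²) = √121.0000 ≈ 11.0000 mm.
Angle of view α = 2·arctan(d/2f) with d = 11.0000 mm and f = 53.05 mm.
d/2f = 0.10368; arctan(0.10368) ≈ 5.9190°, so α ≈ 11.8381°.

11.84°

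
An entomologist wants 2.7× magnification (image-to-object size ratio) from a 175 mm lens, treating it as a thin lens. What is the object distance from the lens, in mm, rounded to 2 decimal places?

With m = dᵢ/dₒ and 1/f = 1/dₒ + 1/dᵢ, substituting dᵢ = m·dₒ gives 1/f = (1 + 1/m)/dₒ, hence dₒ = f·(1 + 1/m).
dₒ = 175 × (1 + 1/2.7) = 175 × 1.37037 ≈ 239.815 mm.

239.81 mm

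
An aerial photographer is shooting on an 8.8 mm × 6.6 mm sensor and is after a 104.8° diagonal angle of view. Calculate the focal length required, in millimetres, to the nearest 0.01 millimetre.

Sensor diagonal = √(8.8² + 6.6²) = √121.0000 ≈ 11.0000 mm.
From α = 2·arctan(d/2f) we get f = d / (2·tan(α/2)).
With d = 11.0000 mm and α/2 = 52.4°, tan(α/2) ≈ 1.29853, so f ≈ 11.0000 / 2.59705 ≈ 4.2356 mm.

4.24 mm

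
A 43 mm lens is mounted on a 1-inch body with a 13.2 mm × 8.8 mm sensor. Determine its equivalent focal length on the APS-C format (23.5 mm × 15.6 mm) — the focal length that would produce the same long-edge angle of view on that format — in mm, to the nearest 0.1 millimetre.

Equal angle of view means equal width/f ratio, so f₂ = f₁ · (width₂/width₁) = 43 × 23.5/13.2.
f₂ = 43 × 1.78030 ≈ 76.553 mm.

76.6 mm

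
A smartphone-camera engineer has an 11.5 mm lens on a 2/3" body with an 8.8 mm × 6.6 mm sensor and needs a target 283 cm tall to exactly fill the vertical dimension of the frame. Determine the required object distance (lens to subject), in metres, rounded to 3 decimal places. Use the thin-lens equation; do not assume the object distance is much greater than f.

4.943 m

W: 283 cm = 2830 mm.
Magnification m = h/W = dᵢ/dₒ; combined with 1/f = 1/dₒ + 1/dᵢ this gives dₒ = f·(1 + W/h).
dₒ = 11.5 mm × (1 + 2830/6.6) = 11.5 × 429.7879 ≈ 4942.561 mm = 4.94256 m.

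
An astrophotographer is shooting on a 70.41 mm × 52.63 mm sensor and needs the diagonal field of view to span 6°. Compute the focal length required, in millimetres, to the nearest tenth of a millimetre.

838.7 mm

Sensor diagonal = √(70.41² + 52.63²) = √7727.4850 ≈ 87.9061 mm.
From α = 2·arctan(d/2f) we get f = d / (2·tan(α/2)).
With d = 87.9061 mm and α/2 = 3°, tan(α/2) ≈ 0.05241, so f ≈ 87.9061 / 0.10482 ≈ 838.6743 mm.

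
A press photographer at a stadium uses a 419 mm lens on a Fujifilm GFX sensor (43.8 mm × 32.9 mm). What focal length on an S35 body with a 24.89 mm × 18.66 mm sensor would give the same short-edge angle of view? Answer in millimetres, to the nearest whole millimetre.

Equal angle of view means equal height/f ratio, so f₂ = f₁ · (height₂/height₁) = 419 × 18.66/32.9.
f₂ = 419 × 0.56717 ≈ 237.646 mm.

238 mm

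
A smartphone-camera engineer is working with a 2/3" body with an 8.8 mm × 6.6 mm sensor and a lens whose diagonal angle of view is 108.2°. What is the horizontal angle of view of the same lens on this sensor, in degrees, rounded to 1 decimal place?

Sensor diagonal = √(8.8² + 6.6²) = √121.0000 ≈ 11.0000 mm.
From the diagonal AOV: f = 11.0000 / (2·tan(54.1°)) = 11.0000 / 2.76289 ≈ 3.9813 mm.
Horizontal AOV = 2·arctan(8.8 / (2 × 3.9813)) = 2·arctan(1.10516) ≈ 95.7193°.

95.7°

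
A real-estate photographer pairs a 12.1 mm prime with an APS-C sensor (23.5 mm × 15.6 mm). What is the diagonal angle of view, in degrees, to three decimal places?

Sensor diagonal = √(23.5² + 15.6²) = √795.6100 ≈ 28.2066 mm.
Angle of view α = 2·arctan(d/2f) with d = 28.2066 mm and f = 12.1 mm.
d/2f = 1.16556; arctan(1.16556) ≈ 49.3718°, so α ≈ 98.7437°.

98.744°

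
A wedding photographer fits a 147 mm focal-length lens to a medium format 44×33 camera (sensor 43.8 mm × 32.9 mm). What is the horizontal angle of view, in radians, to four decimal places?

Angle of view α = 2·arctan(w/2f) with w = 43.8 mm and f = 147 mm.
w/2f = 0.14898; arctan(0.14898) ≈ 0.1479 rad, so α ≈ 0.2958 rad.

0.2958 rad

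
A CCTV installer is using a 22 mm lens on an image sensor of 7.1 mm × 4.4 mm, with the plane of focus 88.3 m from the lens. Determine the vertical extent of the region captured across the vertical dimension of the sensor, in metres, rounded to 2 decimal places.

dₒ: 88.3 m = 88300 mm.
Similar triangles through the lens centre give W/dₒ = h/dᵢ; with 1/f = 1/dₒ + 1/dᵢ this gives W = h·(dₒ − f)/f.
W = 4.4 mm × (88300 − 22) / 22 = 4.4 × 4012.6364 ≈ 17655.600 mm = 17.6556 m.

17.66 m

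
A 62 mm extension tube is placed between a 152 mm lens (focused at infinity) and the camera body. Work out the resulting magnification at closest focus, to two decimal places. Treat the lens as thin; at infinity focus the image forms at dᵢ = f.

The tube moves the image plane from f to f + e, so dᵢ = 152 + 62 = 214 mm. Focus is achieved when 1/f = 1/dₒ + 1/dᵢ, giving dₒ = 1/(1/f − 1/(f+e)).
Magnification m = dᵢ/dₒ = (f+e)·(1/f − 1/(f+e)) = e/f = 62/152 ≈ 0.4079.

0.41×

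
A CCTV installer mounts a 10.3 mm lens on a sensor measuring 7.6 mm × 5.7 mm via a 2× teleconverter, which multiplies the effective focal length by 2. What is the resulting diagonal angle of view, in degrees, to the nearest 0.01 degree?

25.97°

Effective focal length f = 10.3 × 2 = 20.6 mm.
Sensor diagonal = √(7.6² + 5.7²) = √90.2500 ≈ 9.5000 mm.
α = 2·arctan(9.500 / (2 × 20.6)) = 2·arctan(0.23058) ≈ 25.9689°.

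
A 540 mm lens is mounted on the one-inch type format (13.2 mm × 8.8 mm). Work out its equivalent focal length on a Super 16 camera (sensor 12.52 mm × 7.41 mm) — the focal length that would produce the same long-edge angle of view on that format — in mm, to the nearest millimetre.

512 mm

Equal angle of view means equal width/f ratio, so f₂ = f₁ · (width₂/width₁) = 540 × 12.52/13.2.
f₂ = 540 × 0.94848 ≈ 512.182 mm.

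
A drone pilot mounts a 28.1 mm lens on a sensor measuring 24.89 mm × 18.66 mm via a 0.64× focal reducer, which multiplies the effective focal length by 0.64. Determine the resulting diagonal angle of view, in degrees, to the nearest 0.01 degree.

81.71°

Effective focal length f = 28.1 × 0.64 = 17.984 mm.
Sensor diagonal = √(24.89² + 18.66²) = √967.7077 ≈ 31.1080 mm.
α = 2·arctan(31.108 / (2 × 17.984)) = 2·arctan(0.86488) ≈ 81.7117°.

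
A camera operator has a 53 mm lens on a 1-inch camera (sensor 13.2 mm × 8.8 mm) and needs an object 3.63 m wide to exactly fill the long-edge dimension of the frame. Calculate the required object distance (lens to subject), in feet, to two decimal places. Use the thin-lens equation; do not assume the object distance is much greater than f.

W: 3.63 m = 3630 mm.
Magnification m = w/W = dᵢ/dₒ; combined with 1/f = 1/dₒ + 1/dᵢ this gives dₒ = f·(1 + W/w).
dₒ = 53 mm × (1 + 3630/13.2) = 53 × 276.0000 ≈ 14628.000 mm = 14628.000/304.8 ft = 47.9921 ft.

47.99 ft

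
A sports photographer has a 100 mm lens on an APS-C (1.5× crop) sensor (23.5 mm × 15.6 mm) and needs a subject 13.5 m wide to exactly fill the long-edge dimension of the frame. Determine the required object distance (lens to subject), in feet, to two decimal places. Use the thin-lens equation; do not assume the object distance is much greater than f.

W: 13.5 m = 13500 mm.
Magnification m = w/W = dᵢ/dₒ; combined with 1/f = 1/dₒ + 1/dᵢ this gives dₒ = f·(1 + W/w).
dₒ = 100 mm × (1 + 13500/23.5) = 100 × 575.4681 ≈ 57546.809 mm = 57546.809/304.8 ft = 188.802 ft.

188.80 ft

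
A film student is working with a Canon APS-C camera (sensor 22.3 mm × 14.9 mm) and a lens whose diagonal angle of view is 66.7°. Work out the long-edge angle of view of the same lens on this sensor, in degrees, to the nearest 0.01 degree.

Sensor diagonal = √(22.3² + 14.9²) = √719.3000 ≈ 26.8198 mm.
From the diagonal AOV: f = 26.8198 / (2·tan(33.35°)) = 26.8198 / 1.31625 ≈ 20.3758 mm.
Long-edge AOV = 2·arctan(22.3 / (2 × 20.3758)) = 2·arctan(0.54722) ≈ 57.3765°.

57.38°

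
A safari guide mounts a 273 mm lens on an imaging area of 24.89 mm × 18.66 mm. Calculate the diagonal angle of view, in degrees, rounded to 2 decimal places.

Sensor diagonal = √(24.89² + 18.66²) = √967.7077 ≈ 31.1080 mm.
Angle of view α = 2·arctan(d/2f) with d = 31.1080 mm and f = 273 mm.
d/2f = 0.05697; arctan(0.05697) ≈ 3.2609°, so α ≈ 6.5217°.

6.52°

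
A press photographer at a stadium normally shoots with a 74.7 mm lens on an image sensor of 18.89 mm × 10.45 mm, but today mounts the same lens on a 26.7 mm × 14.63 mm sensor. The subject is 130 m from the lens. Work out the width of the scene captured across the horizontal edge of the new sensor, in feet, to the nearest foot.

The focal length stays 74.7 mm; the relevant sensor dimension is now w = 26.7 mm. Object distance dₒ = 130 m = 130000 mm.
Thin-lens field width W = w·(dₒ − f)/f = 26.7 × (130000 − 74.7)/74.7 ≈ 46439.163 mm = 46439.163/304.8 ft = 152.359 ft.

152 ft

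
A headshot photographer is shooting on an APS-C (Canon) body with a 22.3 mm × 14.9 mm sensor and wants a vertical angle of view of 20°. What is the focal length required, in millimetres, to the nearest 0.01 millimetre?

From α = 2·arctan(h/2f) we get f = h / (2·tan(α/2)).
With h = 14.9 mm and α/2 = 10°, tan(α/2) ≈ 0.17633, so f ≈ 14.9 / 0.35265 ≈ 42.2510 mm.

42.25 mm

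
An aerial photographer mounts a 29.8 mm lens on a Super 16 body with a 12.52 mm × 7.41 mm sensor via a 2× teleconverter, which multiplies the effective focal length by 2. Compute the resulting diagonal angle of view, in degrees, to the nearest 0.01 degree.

Effective focal length f = 29.8 × 2 = 59.6 mm.
Sensor diagonal = √(12.52² + 7.41²) = √211.6585 ≈ 14.5485 mm.
α = 2·arctan(14.548 / (2 × 59.6)) = 2·arctan(0.12205) ≈ 13.9172°.

13.92°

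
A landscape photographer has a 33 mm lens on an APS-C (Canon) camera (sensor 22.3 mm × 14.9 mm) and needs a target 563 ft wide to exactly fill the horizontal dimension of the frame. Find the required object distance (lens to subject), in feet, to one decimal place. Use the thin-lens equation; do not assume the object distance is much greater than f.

833.2 ft

W: 563 ft × 304.8 mm/ft = 171602.39 mm.
Magnification m = w/W = dᵢ/dₒ; combined with 1/f = 1/dₒ + 1/dᵢ this gives dₒ = f·(1 + W/w).
dₒ = 33 mm × (1 + 171602/22.3) = 33 × 7696.1746 ≈ 253973.763 mm = 253973.763/304.8 ft = 833.247 ft.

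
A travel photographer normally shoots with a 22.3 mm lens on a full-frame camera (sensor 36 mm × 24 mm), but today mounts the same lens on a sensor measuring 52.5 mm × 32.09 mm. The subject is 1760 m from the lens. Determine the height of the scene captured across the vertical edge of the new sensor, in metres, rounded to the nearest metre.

The focal length stays 22.3 mm; the relevant sensor dimension is now h = 32.09 mm. Object distance dₒ = 1760 m = 1.76e+06 mm.
Thin-lens field height W = h·(dₒ − f)/f = 32.09 × (1.76e+06 − 22.3)/22.3 ≈ 2532631.587 mm = 2532.63 m.

2533 m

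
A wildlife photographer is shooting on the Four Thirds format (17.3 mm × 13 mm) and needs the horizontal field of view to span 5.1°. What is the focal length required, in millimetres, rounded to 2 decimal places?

From α = 2·arctan(w/2f) we get f = w / (2·tan(α/2)).
With w = 17.3 mm and α/2 = 2.55°, tan(α/2) ≈ 0.04454, so f ≈ 17.3 / 0.08907 ≈ 194.2279 mm.

194.23 mm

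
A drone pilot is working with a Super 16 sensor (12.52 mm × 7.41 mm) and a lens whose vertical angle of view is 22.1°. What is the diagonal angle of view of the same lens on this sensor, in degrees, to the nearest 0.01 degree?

From the vertical AOV: f = 7.41 / (2·tan(11.05°)) = 7.41 / 0.39057 ≈ 18.9722 mm.
Sensor diagonal = √(12.52² + 7.41²) = √211.6585 ≈ 14.5485 mm.
Diagonal AOV = 2·arctan(14.5485 / (2 × 18.9722)) = 2·arctan(0.38342) ≈ 41.9553°.

41.96°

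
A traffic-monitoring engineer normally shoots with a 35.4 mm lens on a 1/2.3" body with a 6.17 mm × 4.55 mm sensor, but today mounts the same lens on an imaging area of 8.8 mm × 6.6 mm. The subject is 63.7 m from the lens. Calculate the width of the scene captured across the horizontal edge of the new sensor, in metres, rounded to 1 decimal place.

15.8 m

The focal length stays 35.4 mm; the relevant sensor dimension is now w = 8.8 mm. Object distance dₒ = 63.7 m = 63700 mm.
Thin-lens field width W = w·(dₒ − f)/f = 8.8 × (63700 − 35.4)/35.4 ≈ 15826.228 mm = 15.8262 m.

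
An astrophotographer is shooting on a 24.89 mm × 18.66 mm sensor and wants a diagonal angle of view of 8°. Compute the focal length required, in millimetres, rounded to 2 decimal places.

Sensor diagonal = √(24.89² + 18.66²) = √967.7077 ≈ 31.1080 mm.
From α = 2·arctan(d/2f) we get f = d / (2·tan(α/2)).
With d = 31.1080 mm and α/2 = 4°, tan(α/2) ≈ 0.06993, so f ≈ 31.1080 / 0.13985 ≈ 222.4326 mm.

222.43 mm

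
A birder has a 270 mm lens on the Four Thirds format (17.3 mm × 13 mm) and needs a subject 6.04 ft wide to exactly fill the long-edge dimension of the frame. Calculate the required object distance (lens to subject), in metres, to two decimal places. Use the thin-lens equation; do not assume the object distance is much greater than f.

29.00 m

W: 6.04 ft × 304.8 mm/ft = 1840.99 mm.
Magnification m = w/W = dᵢ/dₒ; combined with 1/f = 1/dₒ + 1/dᵢ this gives dₒ = f·(1 + W/w).
dₒ = 270 mm × (1 + 1840.99/17.3) = 270 × 107.4157 ≈ 29002.244 mm = 29.0022 m.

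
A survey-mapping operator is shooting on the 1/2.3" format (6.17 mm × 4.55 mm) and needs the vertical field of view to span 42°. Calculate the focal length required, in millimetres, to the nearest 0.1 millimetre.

5.9 mm

From α = 2·arctan(h/2f) we get f = h / (2·tan(α/2)).
With h = 4.55 mm and α/2 = 21°, tan(α/2) ≈ 0.38386, so f ≈ 4.55 / 0.76773 ≈ 5.9266 mm.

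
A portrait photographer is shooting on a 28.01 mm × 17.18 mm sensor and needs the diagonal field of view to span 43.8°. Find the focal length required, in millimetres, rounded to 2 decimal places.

Sensor diagonal = √(28.01² + 17.18²) = √1079.7125 ≈ 32.8590 mm.
From α = 2·arctan(d/2f) we get f = d / (2·tan(α/2)).
With d = 32.8590 mm and α/2 = 21.9°, tan(α/2) ≈ 0.40200, so f ≈ 32.8590 / 0.80399 ≈ 40.8696 mm.

40.87 mm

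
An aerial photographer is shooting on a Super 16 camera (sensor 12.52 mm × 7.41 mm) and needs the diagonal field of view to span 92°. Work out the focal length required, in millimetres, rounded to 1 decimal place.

7.0 mm

Sensor diagonal = √(12.52² + 7.41²) = √211.6585 ≈ 14.5485 mm.
From α = 2·arctan(d/2f) we get f = d / (2·tan(α/2)).
With d = 14.5485 mm and α/2 = 46°, tan(α/2) ≈ 1.03553, so f ≈ 14.5485 / 2.07106 ≈ 7.0247 mm.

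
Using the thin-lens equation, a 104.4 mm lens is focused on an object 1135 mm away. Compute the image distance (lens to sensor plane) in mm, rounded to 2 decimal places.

114.98 mm

1/dᵢ = 1/f − 1/dₒ = 1/104.4 − 1/1135 = 0.0086975 mm⁻¹.
dᵢ = 1/0.0086975 ≈ 114.9757 mm.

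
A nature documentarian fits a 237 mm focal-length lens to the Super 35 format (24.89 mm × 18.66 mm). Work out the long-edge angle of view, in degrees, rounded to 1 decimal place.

6.0°

Angle of view α = 2·arctan(w/2f) with w = 24.89 mm and f = 237 mm.
w/2f = 0.05251; arctan(0.05251) ≈ 3.0059°, so α ≈ 6.0117°.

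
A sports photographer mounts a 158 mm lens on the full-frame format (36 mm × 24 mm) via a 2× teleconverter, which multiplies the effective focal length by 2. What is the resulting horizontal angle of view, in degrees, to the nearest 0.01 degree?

6.52°

Effective focal length f = 158 × 2 = 316 mm.
α = 2·arctan(36 / (2 × 316)) = 2·arctan(0.05696) ≈ 6.5203°.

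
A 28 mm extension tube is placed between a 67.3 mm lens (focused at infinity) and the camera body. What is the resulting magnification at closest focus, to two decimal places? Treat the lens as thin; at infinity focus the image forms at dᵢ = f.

0.42×

The tube moves the image plane from f to f + e, so dᵢ = 67.3 + 28 = 95.3 mm. Focus is achieved when 1/f = 1/dₒ + 1/dᵢ, giving dₒ = 1/(1/f − 1/(f+e)).
Magnification m = dᵢ/dₒ = (f+e)·(1/f − 1/(f+e)) = e/f = 28/67.3 ≈ 0.4160.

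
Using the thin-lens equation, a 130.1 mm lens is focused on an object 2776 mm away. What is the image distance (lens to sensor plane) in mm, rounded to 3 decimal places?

1/dᵢ = 1/f − 1/dₒ = 1/130.1 − 1/2776 = 0.0073262 mm⁻¹.
dᵢ = 1/0.0073262 ≈ 136.4971 mm.

136.497 mm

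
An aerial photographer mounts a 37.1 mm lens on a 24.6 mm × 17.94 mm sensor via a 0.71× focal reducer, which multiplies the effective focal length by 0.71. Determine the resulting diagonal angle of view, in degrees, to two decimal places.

Effective focal length f = 37.1 × 0.71 = 26.341 mm.
Sensor diagonal = √(24.6² + 17.94²) = √927.0036 ≈ 30.4467 mm.
α = 2·arctan(30.447 / (2 × 26.341)) = 2·arctan(0.57793) ≈ 60.0502°.

60.05°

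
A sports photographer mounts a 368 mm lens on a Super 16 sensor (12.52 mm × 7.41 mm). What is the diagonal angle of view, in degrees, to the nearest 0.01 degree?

2.26°

Sensor diagonal = √(12.52² + 7.41²) = √211.6585 ≈ 14.5485 mm.
Angle of view α = 2·arctan(d/2f) with d = 14.5485 mm and f = 368 mm.
d/2f = 0.01977; arctan(0.01977) ≈ 1.1324°, so α ≈ 2.2648°.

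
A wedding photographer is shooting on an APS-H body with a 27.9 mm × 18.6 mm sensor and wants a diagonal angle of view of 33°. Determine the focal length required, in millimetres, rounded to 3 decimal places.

Sensor diagonal = √(27.9² + 18.6²) = √1124.3700 ≈ 33.5316 mm.
From α = 2·arctan(d/2f) we get f = d / (2·tan(α/2)).
With d = 33.5316 mm and α/2 = 16.5°, tan(α/2) ≈ 0.29621, so f ≈ 33.5316 / 0.59243 ≈ 56.6004 mm.

56.600 mm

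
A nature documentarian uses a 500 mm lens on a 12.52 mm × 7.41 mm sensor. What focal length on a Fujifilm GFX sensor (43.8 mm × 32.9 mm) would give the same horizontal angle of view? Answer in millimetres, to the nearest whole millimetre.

Equal angle of view means equal width/f ratio, so f₂ = f₁ · (width₂/width₁) = 500 × 43.8/12.52.
f₂ = 500 × 3.49840 ≈ 1749.201 mm.

1749 mm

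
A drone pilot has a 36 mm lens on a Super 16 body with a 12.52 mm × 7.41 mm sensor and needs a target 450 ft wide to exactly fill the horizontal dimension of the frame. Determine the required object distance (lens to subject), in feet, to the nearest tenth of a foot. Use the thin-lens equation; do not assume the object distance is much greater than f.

W: 450 ft × 304.8 mm/ft = 137160.00 mm.
Magnification m = w/W = dᵢ/dₒ; combined with 1/f = 1/dₒ + 1/dᵢ this gives dₒ = f·(1 + W/w).
dₒ = 36 mm × (1 + 137160/12.52) = 36 × 10956.2712 ≈ 394425.764 mm = 394425.764/304.8 ft = 1294.05 ft.

1294.0 ft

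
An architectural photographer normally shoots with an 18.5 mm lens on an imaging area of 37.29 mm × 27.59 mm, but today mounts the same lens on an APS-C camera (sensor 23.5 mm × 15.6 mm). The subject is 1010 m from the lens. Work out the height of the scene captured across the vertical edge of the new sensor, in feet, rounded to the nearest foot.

2794 ft

The focal length stays 18.5 mm; the relevant sensor dimension is now h = 15.6 mm. Object distance dₒ = 1010 m = 1.01e+06 mm.
Thin-lens field height W = h·(dₒ − f)/f = 15.6 × (1.01e+06 − 18.5)/18.5 ≈ 851660.076 mm = 851660.076/304.8 ft = 2794.16 ft.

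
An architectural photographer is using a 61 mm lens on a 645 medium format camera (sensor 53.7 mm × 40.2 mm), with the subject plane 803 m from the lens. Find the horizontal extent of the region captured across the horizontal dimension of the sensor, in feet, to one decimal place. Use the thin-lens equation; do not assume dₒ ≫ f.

dₒ: 803 m = 803000 mm.
Similar triangles through the lens centre give W/dₒ = w/dᵢ; with 1/f = 1/dₒ + 1/dᵢ this gives W = w·(dₒ − f)/f.
W = 53.7 mm × (803000 − 61) / 61 = 53.7 × 13162.9344 ≈ 706849.579 mm = 706849.579/304.8 ft = 2319.06 ft.

2319.1 ft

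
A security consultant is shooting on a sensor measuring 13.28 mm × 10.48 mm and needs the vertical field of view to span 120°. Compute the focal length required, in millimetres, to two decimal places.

From α = 2·arctan(h/2f) we get f = h / (2·tan(α/2)).
With h = 10.48 mm and α/2 = 60°, tan(α/2) ≈ 1.73205, so f ≈ 10.48 / 3.46410 ≈ 3.0253 mm.

3.03 mm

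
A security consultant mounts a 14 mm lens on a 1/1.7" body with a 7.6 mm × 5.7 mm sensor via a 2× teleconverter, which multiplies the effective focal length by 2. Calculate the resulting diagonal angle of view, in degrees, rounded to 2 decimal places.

19.26°

Effective focal length f = 14 × 2 = 28 mm.
Sensor diagonal = √(7.6² + 5.7²) = √90.2500 ≈ 9.5000 mm.
α = 2·arctan(9.500 / (2 × 28)) = 2·arctan(0.16964) ≈ 19.2563°.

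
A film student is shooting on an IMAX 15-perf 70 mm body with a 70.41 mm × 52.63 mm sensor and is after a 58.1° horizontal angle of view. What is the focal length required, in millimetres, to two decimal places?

63.38 mm

From α = 2·arctan(w/2f) we get f = w / (2·tan(α/2)).
With w = 70.41 mm and α/2 = 29.05°, tan(α/2) ≈ 0.55545, so f ≈ 70.41 / 1.11090 ≈ 63.3810 mm.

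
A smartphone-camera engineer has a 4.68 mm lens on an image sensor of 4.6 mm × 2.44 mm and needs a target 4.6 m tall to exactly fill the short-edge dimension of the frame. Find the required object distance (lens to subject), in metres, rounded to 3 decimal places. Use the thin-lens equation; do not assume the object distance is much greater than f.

W: 4.6 m = 4600 mm.
Magnification m = h/W = dᵢ/dₒ; combined with 1/f = 1/dₒ + 1/dᵢ this gives dₒ = f·(1 + W/h).
dₒ = 4.68 mm × (1 + 4600/2.44) = 4.68 × 1886.2459 ≈ 8827.631 mm = 8.82763 m.

8.828 m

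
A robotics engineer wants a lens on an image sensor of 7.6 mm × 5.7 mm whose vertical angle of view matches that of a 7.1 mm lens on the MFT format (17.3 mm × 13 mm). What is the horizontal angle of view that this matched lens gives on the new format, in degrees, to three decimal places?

101.349°

Equal vertical AOV ⇒ f₂ = f₁ · 5.7/13 = 7.1 × 0.43846 ≈ 3.1131 mm.
Horizontal AOV on the new format = 2·arctan(7.6 / (2 × 3.1131)) = 2·arctan(1.22066) ≈ 101.3492°.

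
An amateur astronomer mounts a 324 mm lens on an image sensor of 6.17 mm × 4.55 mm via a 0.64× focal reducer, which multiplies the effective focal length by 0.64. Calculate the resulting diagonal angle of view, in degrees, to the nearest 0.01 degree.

Effective focal length f = 324 × 0.64 = 207.36 mm.
Sensor diagonal = √(6.17² + 4.55²) = √58.7714 ≈ 7.6663 mm.
α = 2·arctan(7.666 / (2 × 207.36)) = 2·arctan(0.01849) ≈ 2.1180°.

2.12°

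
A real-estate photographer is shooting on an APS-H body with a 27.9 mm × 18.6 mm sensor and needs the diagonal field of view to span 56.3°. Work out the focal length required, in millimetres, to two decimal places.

31.33 mm

Sensor diagonal = √(27.9² + 18.6²) = √1124.3700 ≈ 33.5316 mm.
From α = 2·arctan(d/2f) we get f = d / (2·tan(α/2)).
With d = 33.5316 mm and α/2 = 28.15°, tan(α/2) ≈ 0.53507, so f ≈ 33.5316 / 1.07014 ≈ 31.3337 mm.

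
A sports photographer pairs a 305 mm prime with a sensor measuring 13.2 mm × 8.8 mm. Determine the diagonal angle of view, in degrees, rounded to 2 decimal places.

2.98°

Sensor diagonal = √(13.2² + 8.8²) = √251.6800 ≈ 15.8644 mm.
Angle of view α = 2·arctan(d/2f) with d = 15.8644 mm and f = 305 mm.
d/2f = 0.02601; arctan(0.02601) ≈ 1.4898°, so α ≈ 2.9795°.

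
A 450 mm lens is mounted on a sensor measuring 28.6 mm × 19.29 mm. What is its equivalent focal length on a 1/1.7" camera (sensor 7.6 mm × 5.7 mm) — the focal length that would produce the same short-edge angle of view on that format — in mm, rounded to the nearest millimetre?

133 mm

Equal angle of view means equal height/f ratio, so f₂ = f₁ · (height₂/height₁) = 450 × 5.7/19.29.
f₂ = 450 × 0.29549 ≈ 132.970 mm.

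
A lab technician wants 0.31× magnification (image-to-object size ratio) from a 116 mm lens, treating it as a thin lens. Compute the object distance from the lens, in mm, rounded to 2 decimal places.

With m = dᵢ/dₒ and 1/f = 1/dₒ + 1/dᵢ, substituting dᵢ = m·dₒ gives 1/f = (1 + 1/m)/dₒ, hence dₒ = f·(1 + 1/m).
dₒ = 116 × (1 + 1/0.31) = 116 × 4.22581 ≈ 490.194 mm.

490.19 mm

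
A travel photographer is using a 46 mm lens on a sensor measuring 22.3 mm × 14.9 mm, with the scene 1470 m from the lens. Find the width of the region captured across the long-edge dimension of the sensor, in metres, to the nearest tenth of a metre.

dₒ: 1470 m = 1.47e+06 mm.
Similar triangles through the lens centre give W/dₒ = w/dᵢ; with 1/f = 1/dₒ + 1/dᵢ this gives W = w·(dₒ − f)/f.
W = 22.3 mm × (1.47e+06 − 46) / 46 = 22.3 × 31955.5217 ≈ 712608.135 mm = 712.608 m.

712.6 m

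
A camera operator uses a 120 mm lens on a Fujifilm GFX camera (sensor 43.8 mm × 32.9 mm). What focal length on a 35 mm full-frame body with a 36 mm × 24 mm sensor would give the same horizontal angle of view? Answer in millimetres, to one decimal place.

Equal angle of view means equal width/f ratio, so f₂ = f₁ · (width₂/width₁) = 120 × 36/43.8.
f₂ = 120 × 0.82192 ≈ 98.630 mm.

98.6 mm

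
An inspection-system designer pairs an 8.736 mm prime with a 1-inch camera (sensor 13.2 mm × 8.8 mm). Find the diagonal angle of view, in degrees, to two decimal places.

84.48°

Sensor diagonal = √(13.2² + 8.8²) = √251.6800 ≈ 15.8644 mm.
Angle of view α = 2·arctan(d/2f) with d = 15.8644 mm and f = 8.736 mm.
d/2f = 0.90799; arctan(0.90799) ≈ 42.2392°, so α ≈ 84.4784°.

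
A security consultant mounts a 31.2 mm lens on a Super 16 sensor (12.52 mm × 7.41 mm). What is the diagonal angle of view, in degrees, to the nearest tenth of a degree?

26.2°

Sensor diagonal = √(12.52² + 7.41²) = √211.6585 ≈ 14.5485 mm.
Angle of view α = 2·arctan(d/2f) with d = 14.5485 mm and f = 31.2 mm.
d/2f = 0.23315; arctan(0.23315) ≈ 13.1240°, so α ≈ 26.2480°.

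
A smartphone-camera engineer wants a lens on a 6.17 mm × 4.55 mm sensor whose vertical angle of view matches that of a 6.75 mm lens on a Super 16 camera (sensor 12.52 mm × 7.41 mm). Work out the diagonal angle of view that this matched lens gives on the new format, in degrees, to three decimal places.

85.526°

Equal vertical AOV ⇒ f₂ = f₁ · 4.55/7.41 = 6.75 × 0.61404 ≈ 4.1447 mm.
Sensor diagonal = √(6.17² + 4.55²) = √58.7714 ≈ 7.6663 mm.
Diagonal AOV on the new format = 2·arctan(7.6663 / (2 × 4.1447)) = 2·arctan(0.92482) ≈ 85.5264°.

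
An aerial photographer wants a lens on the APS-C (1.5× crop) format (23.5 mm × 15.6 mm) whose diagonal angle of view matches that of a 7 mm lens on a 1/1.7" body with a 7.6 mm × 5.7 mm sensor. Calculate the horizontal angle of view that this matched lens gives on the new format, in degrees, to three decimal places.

58.963°

Sensor diagonal = √(7.6² + 5.7²) = √90.2500 ≈ 9.5000 mm.
Sensor diagonal = √(23.5² + 15.6²) = √795.6100 ≈ 28.2066 mm.
Equal diagonal AOV ⇒ f₂ = f₁ · 28.2066/9.5000 = 7 × 2.96911 ≈ 20.7838 mm.
Horizontal AOV on the new format = 2·arctan(23.5 / (2 × 20.7838)) = 2·arctan(0.56534) ≈ 58.9628°.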